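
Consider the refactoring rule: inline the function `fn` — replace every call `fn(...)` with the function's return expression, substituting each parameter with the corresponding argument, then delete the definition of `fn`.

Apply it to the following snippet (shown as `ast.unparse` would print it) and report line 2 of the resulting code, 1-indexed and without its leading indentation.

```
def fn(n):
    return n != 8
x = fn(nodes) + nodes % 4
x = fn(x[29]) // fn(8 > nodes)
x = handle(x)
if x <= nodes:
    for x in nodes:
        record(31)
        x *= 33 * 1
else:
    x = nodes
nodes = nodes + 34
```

Transformed code:
x = (nodes != 8) + nodes % 4
x = (x[29] != 8) // ((8 > nodes) != 8)
x = handle(x)
if x <= nodes:
    for x in nodes:
        record(31)
        x *= 33 * 1
else:
    x = nodes
nodes = nodes + 34

x = (x[29] != 8) // ((8 > nodes) != 8)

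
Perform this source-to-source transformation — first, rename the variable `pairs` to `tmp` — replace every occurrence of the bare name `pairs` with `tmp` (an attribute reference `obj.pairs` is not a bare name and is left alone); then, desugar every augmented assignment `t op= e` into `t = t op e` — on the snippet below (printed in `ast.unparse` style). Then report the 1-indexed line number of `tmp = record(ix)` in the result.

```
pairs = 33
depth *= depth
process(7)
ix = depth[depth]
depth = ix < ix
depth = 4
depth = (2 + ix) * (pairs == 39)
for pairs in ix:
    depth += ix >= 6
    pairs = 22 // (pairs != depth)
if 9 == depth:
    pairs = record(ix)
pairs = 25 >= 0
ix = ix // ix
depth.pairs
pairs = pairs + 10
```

Transformed code:
tmp = 33
depth = depth * depth
process(7)
ix = depth[depth]
depth = ix < ix
depth = 4
depth = (2 + ix) * (tmp == 39)
for tmp in ix:
    depth = depth + (ix >= 6)
    tmp = 22 // (tmp != depth)
if 9 == depth:
    tmp = record(ix)
tmp = 25 >= 0
ix = ix // ix
depth.pairs
tmp = tmp + 10

12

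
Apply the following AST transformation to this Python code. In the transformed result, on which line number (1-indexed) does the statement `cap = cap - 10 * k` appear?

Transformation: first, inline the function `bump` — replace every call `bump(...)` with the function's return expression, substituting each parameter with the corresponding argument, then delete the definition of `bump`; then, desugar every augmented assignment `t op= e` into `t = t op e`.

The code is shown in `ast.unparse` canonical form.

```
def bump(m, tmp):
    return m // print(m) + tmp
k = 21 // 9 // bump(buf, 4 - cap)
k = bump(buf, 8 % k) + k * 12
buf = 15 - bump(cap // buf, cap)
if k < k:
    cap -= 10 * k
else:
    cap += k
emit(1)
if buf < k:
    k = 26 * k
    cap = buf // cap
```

Transformed code:
k = 21 // 9 // (buf // print(buf) + (4 - cap))
k = buf // print(buf) + 8 % k + k * 12
buf = 15 - (cap // buf // print(cap // buf) + cap)
if k < k:
    cap = cap - 10 * k
else:
    cap = cap + k
emit(1)
if buf < k:
    k = 26 * k
    cap = buf // cap

5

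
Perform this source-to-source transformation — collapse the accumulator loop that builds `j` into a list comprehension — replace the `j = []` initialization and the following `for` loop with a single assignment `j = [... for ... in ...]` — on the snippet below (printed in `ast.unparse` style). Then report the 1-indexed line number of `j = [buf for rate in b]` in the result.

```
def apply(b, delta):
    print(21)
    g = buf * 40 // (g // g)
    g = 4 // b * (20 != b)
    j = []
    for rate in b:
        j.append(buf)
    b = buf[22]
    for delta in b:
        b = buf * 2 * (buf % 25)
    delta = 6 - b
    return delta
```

5

Transformed code:
def apply(b, delta):
    print(21)
    g = buf * 40 // (g // g)
    g = 4 // b * (20 != b)
    j = [buf for rate in b]
    b = buf[22]
    for delta in b:
        b = buf * 2 * (buf % 25)
    delta = 6 - b
    return delta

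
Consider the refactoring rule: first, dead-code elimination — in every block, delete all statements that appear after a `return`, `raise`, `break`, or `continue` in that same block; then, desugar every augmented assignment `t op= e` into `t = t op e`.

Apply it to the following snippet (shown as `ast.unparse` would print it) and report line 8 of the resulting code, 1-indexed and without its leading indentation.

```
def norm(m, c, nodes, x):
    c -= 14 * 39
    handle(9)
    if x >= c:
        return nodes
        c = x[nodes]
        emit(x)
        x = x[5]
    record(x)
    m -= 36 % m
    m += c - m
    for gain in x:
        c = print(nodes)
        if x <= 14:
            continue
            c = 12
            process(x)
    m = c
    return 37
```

m = m + (c - m)

Transformed code:
def norm(m, c, nodes, x):
    c = c - 14 * 39
    handle(9)
    if x >= c:
        return nodes
    record(x)
    m = m - 36 % m
    m = m + (c - m)
    for gain in x:
        c = print(nodes)
        if x <= 14:
            continue
    m = c
    return 37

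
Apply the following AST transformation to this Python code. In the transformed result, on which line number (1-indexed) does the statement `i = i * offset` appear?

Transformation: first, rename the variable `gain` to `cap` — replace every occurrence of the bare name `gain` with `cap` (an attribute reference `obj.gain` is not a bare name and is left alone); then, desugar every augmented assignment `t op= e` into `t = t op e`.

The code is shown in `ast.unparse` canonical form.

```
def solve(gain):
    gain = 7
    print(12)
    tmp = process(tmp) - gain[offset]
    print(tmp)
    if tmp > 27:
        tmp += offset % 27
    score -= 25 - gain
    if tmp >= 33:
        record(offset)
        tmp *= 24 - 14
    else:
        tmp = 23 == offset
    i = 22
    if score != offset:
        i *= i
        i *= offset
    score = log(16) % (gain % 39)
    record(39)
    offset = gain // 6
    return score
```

Transformed code:
def solve(cap):
    cap = 7
    print(12)
    tmp = process(tmp) - cap[offset]
    print(tmp)
    if tmp > 27:
        tmp = tmp + offset % 27
    score = score - (25 - cap)
    if tmp >= 33:
        record(offset)
        tmp = tmp * (24 - 14)
    else:
        tmp = 23 == offset
    i = 22
    if score != offset:
        i = i * i
        i = i * offset
    score = log(16) % (cap % 39)
    record(39)
    offset = cap // 6
    return score

17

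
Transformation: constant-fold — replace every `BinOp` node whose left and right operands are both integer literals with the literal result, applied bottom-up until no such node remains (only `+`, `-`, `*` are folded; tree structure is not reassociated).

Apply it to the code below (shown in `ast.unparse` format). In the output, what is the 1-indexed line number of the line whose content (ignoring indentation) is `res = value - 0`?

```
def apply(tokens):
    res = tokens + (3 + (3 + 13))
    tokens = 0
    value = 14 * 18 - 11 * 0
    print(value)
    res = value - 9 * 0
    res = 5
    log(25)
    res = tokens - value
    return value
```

Transformed code:
def apply(tokens):
    res = tokens + 19
    tokens = 0
    value = 252
    print(value)
    res = value - 0
    res = 5
    log(25)
    res = tokens - value
    return value

6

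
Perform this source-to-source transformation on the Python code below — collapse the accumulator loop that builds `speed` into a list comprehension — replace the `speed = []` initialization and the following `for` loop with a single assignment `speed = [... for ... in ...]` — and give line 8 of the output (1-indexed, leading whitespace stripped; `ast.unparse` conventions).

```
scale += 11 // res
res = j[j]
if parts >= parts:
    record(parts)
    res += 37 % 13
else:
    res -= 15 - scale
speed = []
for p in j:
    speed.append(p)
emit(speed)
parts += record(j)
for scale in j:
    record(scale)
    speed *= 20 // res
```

speed = [p for p in j]

Transformed code:
scale += 11 // res
res = j[j]
if parts >= parts:
    record(parts)
    res += 37 % 13
else:
    res -= 15 - scale
speed = [p for p in j]
emit(speed)
parts += record(j)
for scale in j:
    record(scale)
    speed *= 20 // res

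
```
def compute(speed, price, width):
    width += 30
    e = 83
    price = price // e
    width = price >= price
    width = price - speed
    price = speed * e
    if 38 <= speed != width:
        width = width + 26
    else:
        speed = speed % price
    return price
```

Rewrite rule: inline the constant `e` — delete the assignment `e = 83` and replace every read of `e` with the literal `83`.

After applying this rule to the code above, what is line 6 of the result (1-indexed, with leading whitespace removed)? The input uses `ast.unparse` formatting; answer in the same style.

Transformed code:
def compute(speed, price, width):
    width += 30
    price = price // 83
    width = price >= price
    width = price - speed
    price = speed * 83
    if 38 <= speed != width:
        width = width + 26
    else:
        speed = speed % price
    return price

price = speed * 83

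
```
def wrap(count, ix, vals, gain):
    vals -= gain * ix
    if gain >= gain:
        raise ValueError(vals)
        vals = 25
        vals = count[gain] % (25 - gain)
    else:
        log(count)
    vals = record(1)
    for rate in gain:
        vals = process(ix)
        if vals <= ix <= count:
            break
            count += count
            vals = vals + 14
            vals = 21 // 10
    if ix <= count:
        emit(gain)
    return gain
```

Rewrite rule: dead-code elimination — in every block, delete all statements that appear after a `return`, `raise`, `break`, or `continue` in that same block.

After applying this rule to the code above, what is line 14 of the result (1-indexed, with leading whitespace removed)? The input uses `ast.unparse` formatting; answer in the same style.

Transformed code:
def wrap(count, ix, vals, gain):
    vals -= gain * ix
    if gain >= gain:
        raise ValueError(vals)
    else:
        log(count)
    vals = record(1)
    for rate in gain:
        vals = process(ix)
        if vals <= ix <= count:
            break
    if ix <= count:
        emit(gain)
    return gain

return gain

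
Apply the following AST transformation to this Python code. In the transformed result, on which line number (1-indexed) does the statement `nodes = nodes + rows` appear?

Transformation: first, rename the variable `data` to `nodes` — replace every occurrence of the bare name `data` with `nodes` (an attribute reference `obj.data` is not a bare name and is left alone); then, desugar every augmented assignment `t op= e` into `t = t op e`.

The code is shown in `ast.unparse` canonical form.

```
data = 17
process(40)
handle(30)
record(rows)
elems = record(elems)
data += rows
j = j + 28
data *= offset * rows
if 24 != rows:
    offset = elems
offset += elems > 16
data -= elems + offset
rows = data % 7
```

6

Transformed code:
nodes = 17
process(40)
handle(30)
record(rows)
elems = record(elems)
nodes = nodes + rows
j = j + 28
nodes = nodes * (offset * rows)
if 24 != rows:
    offset = elems
offset = offset + (elems > 16)
nodes = nodes - (elems + offset)
rows = nodes % 7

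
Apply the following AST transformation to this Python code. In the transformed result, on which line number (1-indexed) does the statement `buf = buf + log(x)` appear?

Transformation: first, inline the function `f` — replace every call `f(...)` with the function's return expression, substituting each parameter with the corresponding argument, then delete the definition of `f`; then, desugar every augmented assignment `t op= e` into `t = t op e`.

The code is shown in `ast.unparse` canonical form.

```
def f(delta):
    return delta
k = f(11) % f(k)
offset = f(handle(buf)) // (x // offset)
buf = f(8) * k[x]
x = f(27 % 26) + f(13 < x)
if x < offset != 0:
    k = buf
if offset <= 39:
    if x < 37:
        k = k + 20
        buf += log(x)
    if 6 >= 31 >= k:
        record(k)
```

Transformed code:
k = 11 % k
offset = handle(buf) // (x // offset)
buf = 8 * k[x]
x = 27 % 26 + (13 < x)
if x < offset != 0:
    k = buf
if offset <= 39:
    if x < 37:
        k = k + 20
        buf = buf + log(x)
    if 6 >= 31 >= k:
        record(k)

10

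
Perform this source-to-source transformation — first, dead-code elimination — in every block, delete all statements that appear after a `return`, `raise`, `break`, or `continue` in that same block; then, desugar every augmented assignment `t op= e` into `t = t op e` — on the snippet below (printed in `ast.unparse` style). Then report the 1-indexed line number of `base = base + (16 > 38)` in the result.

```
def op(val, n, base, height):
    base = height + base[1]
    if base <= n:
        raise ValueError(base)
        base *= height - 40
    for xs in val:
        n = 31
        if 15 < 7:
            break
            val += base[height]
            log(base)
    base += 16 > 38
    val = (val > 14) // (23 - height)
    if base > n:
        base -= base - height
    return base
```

Transformed code:
def op(val, n, base, height):
    base = height + base[1]
    if base <= n:
        raise ValueError(base)
    for xs in val:
        n = 31
        if 15 < 7:
            break
    base = base + (16 > 38)
    val = (val > 14) // (23 - height)
    if base > n:
        base = base - (base - height)
    return base

9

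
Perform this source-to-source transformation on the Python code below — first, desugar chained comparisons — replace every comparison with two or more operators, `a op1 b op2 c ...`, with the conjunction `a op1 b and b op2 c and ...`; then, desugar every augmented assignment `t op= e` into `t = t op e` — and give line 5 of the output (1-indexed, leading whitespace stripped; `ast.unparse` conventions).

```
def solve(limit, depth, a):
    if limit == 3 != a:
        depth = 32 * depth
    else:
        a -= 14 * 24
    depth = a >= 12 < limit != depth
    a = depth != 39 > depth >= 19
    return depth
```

a = a - 14 * 24

Transformed code:
def solve(limit, depth, a):
    if limit == 3 and 3 != a:
        depth = 32 * depth
    else:
        a = a - 14 * 24
    depth = a >= 12 and 12 < limit and (limit != depth)
    a = depth != 39 and 39 > depth and (depth >= 19)
    return depth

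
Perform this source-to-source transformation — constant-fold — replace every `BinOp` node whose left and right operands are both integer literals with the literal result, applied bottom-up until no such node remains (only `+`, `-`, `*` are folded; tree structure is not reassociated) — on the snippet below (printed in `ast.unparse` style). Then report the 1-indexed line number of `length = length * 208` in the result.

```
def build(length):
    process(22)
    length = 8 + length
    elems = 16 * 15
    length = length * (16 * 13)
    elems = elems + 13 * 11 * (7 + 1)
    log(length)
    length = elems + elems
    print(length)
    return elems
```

5

Transformed code:
def build(length):
    process(22)
    length = 8 + length
    elems = 240
    length = length * 208
    elems = elems + 1144
    log(length)
    length = elems + elems
    print(length)
    return elems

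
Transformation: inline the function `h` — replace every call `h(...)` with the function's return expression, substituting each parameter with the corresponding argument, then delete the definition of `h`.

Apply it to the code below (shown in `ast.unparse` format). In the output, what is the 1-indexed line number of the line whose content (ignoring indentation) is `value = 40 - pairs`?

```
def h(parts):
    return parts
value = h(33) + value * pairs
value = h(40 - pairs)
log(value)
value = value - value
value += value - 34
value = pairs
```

Transformed code:
value = 33 + value * pairs
value = 40 - pairs
log(value)
value = value - value
value += value - 34
value = pairs

2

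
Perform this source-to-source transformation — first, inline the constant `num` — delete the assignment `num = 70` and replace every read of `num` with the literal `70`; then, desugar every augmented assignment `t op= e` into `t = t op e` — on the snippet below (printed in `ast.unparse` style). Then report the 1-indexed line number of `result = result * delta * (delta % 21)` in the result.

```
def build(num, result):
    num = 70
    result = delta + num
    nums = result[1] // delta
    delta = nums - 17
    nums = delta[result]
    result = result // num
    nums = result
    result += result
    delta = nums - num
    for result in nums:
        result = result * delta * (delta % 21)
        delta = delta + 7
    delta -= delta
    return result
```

Transformed code:
def build(num, result):
    result = delta + 70
    nums = result[1] // delta
    delta = nums - 17
    nums = delta[result]
    result = result // 70
    nums = result
    result = result + result
    delta = nums - 70
    for result in nums:
        result = result * delta * (delta % 21)
        delta = delta + 7
    delta = delta - delta
    return result

11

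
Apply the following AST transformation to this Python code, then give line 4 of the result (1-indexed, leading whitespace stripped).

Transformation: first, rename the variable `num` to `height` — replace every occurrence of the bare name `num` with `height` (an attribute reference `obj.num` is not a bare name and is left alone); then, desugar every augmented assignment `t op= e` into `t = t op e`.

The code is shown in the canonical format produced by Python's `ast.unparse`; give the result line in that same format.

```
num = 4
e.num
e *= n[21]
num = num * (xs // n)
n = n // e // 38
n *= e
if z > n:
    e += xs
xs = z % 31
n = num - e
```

height = height * (xs // n)

Transformed code:
height = 4
e.num
e = e * n[21]
height = height * (xs // n)
n = n // e // 38
n = n * e
if z > n:
    e = e + xs
xs = z % 31
n = height - e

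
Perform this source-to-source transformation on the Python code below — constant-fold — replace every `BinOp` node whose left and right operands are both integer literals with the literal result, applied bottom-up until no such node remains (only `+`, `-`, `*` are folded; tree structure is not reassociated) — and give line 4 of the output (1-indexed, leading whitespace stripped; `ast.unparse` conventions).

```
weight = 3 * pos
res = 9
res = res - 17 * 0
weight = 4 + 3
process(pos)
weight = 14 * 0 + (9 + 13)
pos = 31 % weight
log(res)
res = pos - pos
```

weight = 7

Transformed code:
weight = 3 * pos
res = 9
res = res - 0
weight = 7
process(pos)
weight = 22
pos = 31 % weight
log(res)
res = pos - pos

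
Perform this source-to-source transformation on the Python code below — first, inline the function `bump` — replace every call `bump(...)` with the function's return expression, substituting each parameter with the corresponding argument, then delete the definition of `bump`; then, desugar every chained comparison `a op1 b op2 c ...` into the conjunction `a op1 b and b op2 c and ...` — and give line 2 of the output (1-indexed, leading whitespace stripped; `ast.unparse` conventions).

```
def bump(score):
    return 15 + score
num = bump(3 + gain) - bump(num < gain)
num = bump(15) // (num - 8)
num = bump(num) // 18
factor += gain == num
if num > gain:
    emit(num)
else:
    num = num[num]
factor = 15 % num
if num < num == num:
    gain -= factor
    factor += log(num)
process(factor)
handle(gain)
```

num = (15 + 15) // (num - 8)

Transformed code:
num = 15 + (3 + gain) - (15 + (num < gain))
num = (15 + 15) // (num - 8)
num = (15 + num) // 18
factor += gain == num
if num > gain:
    emit(num)
else:
    num = num[num]
factor = 15 % num
if num < num and num == num:
    gain -= factor
    factor += log(num)
process(factor)
handle(gain)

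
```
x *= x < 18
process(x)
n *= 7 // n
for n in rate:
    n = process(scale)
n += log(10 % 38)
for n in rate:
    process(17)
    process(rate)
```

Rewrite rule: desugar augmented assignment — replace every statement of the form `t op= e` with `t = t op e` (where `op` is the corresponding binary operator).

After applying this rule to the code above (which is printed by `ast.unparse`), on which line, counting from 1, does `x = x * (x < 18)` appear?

Transformed code:
x = x * (x < 18)
process(x)
n = n * (7 // n)
for n in rate:
    n = process(scale)
n = n + log(10 % 38)
for n in rate:
    process(17)
    process(rate)

1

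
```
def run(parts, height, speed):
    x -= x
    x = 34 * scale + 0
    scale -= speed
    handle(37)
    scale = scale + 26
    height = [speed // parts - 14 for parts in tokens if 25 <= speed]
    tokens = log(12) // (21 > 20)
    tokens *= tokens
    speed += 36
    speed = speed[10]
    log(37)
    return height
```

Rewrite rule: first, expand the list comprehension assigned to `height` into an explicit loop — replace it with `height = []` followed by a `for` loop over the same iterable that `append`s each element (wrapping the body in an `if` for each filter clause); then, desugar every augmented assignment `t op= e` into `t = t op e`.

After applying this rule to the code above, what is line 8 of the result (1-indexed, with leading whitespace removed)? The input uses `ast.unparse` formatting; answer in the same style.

for parts in tokens:

Transformed code:
def run(parts, height, speed):
    x = x - x
    x = 34 * scale + 0
    scale = scale - speed
    handle(37)
    scale = scale + 26
    height = []
    for parts in tokens:
        if 25 <= speed:
            height.append(speed // parts - 14)
    tokens = log(12) // (21 > 20)
    tokens = tokens * tokens
    speed = speed + 36
    speed = speed[10]
    log(37)
    return height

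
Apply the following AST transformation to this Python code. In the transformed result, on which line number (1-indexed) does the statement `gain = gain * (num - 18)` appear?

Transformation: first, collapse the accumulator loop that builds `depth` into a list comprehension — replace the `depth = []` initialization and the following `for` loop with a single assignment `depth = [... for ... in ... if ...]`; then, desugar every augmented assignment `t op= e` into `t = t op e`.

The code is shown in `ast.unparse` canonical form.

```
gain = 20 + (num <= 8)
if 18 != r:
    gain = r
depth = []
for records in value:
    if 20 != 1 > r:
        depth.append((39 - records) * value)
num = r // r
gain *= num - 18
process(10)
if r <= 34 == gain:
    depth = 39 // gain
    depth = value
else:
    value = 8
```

6

Transformed code:
gain = 20 + (num <= 8)
if 18 != r:
    gain = r
depth = [(39 - records) * value for records in value if 20 != 1 > r]
num = r // r
gain = gain * (num - 18)
process(10)
if r <= 34 == gain:
    depth = 39 // gain
    depth = value
else:
    value = 8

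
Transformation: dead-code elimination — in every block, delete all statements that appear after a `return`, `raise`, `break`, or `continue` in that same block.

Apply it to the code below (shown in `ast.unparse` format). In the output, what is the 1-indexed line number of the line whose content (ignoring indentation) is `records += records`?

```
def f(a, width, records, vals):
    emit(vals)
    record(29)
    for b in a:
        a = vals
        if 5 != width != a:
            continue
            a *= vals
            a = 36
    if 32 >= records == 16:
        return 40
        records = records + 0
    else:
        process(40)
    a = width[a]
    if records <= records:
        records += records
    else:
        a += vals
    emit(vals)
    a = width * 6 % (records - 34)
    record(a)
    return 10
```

Transformed code:
def f(a, width, records, vals):
    emit(vals)
    record(29)
    for b in a:
        a = vals
        if 5 != width != a:
            continue
    if 32 >= records == 16:
        return 40
    else:
        process(40)
    a = width[a]
    if records <= records:
        records += records
    else:
        a += vals
    emit(vals)
    a = width * 6 % (records - 34)
    record(a)
    return 10

14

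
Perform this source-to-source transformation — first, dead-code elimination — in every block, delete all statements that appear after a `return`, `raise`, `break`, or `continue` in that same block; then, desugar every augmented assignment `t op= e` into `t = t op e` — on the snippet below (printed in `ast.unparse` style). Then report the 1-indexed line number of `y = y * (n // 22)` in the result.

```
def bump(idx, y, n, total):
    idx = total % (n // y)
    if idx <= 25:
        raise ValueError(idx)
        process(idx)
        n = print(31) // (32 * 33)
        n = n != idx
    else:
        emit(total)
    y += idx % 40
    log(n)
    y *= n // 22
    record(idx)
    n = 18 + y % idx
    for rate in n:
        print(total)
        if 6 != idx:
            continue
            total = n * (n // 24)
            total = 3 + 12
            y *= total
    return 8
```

Transformed code:
def bump(idx, y, n, total):
    idx = total % (n // y)
    if idx <= 25:
        raise ValueError(idx)
    else:
        emit(total)
    y = y + idx % 40
    log(n)
    y = y * (n // 22)
    record(idx)
    n = 18 + y % idx
    for rate in n:
        print(total)
        if 6 != idx:
            continue
    return 8

9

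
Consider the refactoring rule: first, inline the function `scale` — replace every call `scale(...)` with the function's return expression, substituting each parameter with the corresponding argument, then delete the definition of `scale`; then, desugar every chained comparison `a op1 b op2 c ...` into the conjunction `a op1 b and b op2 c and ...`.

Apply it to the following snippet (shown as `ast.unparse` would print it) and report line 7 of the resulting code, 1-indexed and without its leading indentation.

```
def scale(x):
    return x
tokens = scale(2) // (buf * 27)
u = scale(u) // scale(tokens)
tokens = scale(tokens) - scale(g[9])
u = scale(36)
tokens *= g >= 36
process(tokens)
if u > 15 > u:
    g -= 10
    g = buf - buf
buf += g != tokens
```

Transformed code:
tokens = 2 // (buf * 27)
u = u // tokens
tokens = tokens - g[9]
u = 36
tokens *= g >= 36
process(tokens)
if u > 15 and 15 > u:
    g -= 10
    g = buf - buf
buf += g != tokens

if u > 15 and 15 > u:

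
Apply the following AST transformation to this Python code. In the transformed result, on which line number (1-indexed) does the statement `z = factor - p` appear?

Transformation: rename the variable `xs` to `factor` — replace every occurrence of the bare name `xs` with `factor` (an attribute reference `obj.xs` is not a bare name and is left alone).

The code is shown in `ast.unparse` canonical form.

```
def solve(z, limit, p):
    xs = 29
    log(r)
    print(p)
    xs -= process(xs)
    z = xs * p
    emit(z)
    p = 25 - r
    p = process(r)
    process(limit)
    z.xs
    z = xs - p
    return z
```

Transformed code:
def solve(z, limit, p):
    factor = 29
    log(r)
    print(p)
    factor -= process(factor)
    z = factor * p
    emit(z)
    p = 25 - r
    p = process(r)
    process(limit)
    z.xs
    z = factor - p
    return z

12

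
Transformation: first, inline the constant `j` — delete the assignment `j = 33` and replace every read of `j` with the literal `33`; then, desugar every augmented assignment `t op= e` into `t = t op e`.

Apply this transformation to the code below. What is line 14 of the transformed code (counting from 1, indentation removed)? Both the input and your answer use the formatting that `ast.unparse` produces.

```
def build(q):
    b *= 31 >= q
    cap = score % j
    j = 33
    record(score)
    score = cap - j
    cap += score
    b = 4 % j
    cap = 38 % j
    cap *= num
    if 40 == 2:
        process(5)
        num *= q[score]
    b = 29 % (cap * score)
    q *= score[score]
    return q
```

Transformed code:
def build(q):
    b = b * (31 >= q)
    cap = score % 33
    record(score)
    score = cap - 33
    cap = cap + score
    b = 4 % 33
    cap = 38 % 33
    cap = cap * num
    if 40 == 2:
        process(5)
        num = num * q[score]
    b = 29 % (cap * score)
    q = q * score[score]
    return q

q = q * score[score]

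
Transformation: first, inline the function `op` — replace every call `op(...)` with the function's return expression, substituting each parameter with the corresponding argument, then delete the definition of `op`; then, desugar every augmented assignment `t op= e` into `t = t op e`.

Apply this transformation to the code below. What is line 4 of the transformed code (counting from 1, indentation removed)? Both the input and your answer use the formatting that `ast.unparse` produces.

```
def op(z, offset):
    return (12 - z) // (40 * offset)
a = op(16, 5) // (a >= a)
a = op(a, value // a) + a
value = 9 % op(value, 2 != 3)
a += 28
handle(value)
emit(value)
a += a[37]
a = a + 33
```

a = a + 28

Transformed code:
a = (12 - 16) // (40 * 5) // (a >= a)
a = (12 - a) // (40 * (value // a)) + a
value = 9 % ((12 - value) // (40 * (2 != 3)))
a = a + 28
handle(value)
emit(value)
a = a + a[37]
a = a + 33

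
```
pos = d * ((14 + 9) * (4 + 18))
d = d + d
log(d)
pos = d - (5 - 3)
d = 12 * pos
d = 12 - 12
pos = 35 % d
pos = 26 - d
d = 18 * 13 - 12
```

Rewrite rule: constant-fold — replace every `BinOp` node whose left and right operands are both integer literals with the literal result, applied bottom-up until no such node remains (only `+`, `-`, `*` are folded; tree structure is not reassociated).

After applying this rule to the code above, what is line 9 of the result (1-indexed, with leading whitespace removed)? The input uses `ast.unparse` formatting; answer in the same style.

Transformed code:
pos = d * 506
d = d + d
log(d)
pos = d - 2
d = 12 * pos
d = 0
pos = 35 % d
pos = 26 - d
d = 222

d = 222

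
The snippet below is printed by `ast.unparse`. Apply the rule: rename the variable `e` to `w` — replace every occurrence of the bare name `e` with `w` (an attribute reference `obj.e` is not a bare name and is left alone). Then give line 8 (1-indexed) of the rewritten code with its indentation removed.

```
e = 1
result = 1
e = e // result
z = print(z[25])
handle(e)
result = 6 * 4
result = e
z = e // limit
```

Transformed code:
w = 1
result = 1
w = w // result
z = print(z[25])
handle(w)
result = 6 * 4
result = w
z = w // limit

z = w // limit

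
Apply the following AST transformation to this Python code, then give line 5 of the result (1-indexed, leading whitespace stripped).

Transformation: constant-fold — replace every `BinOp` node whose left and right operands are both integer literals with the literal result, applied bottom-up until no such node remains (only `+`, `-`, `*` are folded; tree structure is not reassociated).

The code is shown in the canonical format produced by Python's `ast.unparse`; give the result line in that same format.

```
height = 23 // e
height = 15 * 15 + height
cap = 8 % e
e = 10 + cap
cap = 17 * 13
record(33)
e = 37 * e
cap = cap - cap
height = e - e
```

Transformed code:
height = 23 // e
height = 225 + height
cap = 8 % e
e = 10 + cap
cap = 221
record(33)
e = 37 * e
cap = cap - cap
height = e - e

cap = 221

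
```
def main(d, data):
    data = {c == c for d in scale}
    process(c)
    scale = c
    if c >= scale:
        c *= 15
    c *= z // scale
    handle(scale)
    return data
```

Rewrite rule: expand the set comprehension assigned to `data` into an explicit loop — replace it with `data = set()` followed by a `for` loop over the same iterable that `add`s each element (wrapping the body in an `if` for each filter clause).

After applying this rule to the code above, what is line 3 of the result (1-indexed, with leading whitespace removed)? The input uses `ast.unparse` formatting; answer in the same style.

Transformed code:
def main(d, data):
    data = set()
    for d in scale:
        data.add(c == c)
    process(c)
    scale = c
    if c >= scale:
        c *= 15
    c *= z // scale
    handle(scale)
    return data

for d in scale:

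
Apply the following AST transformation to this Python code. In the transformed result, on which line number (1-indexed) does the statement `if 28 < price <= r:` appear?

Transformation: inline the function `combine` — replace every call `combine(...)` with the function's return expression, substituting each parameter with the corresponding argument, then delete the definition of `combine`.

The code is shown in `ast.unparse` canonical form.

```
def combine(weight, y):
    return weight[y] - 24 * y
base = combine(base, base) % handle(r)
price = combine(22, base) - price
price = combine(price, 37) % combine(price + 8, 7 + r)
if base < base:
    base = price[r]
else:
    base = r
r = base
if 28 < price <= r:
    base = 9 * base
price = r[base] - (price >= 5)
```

9

Transformed code:
base = (base[base] - 24 * base) % handle(r)
price = 22[base] - 24 * base - price
price = (price[37] - 24 * 37) % ((price + 8)[7 + r] - 24 * (7 + r))
if base < base:
    base = price[r]
else:
    base = r
r = base
if 28 < price <= r:
    base = 9 * base
price = r[base] - (price >= 5)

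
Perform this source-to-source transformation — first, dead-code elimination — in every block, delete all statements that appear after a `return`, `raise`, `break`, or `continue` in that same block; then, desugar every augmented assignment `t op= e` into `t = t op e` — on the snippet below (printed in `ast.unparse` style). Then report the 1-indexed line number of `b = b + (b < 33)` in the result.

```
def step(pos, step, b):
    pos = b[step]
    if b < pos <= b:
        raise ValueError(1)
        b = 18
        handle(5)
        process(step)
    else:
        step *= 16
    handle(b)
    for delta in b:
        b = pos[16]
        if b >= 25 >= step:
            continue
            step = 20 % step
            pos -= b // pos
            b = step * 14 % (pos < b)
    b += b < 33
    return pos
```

Transformed code:
def step(pos, step, b):
    pos = b[step]
    if b < pos <= b:
        raise ValueError(1)
    else:
        step = step * 16
    handle(b)
    for delta in b:
        b = pos[16]
        if b >= 25 >= step:
            continue
    b = b + (b < 33)
    return pos

12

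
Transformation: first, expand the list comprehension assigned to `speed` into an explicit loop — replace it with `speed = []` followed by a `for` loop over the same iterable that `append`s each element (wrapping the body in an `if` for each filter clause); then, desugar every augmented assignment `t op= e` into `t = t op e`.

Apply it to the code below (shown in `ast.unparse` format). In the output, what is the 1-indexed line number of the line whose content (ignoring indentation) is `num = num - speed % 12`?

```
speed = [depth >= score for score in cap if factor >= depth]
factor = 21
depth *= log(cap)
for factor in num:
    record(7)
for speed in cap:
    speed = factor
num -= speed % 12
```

Transformed code:
speed = []
for score in cap:
    if factor >= depth:
        speed.append(depth >= score)
factor = 21
depth = depth * log(cap)
for factor in num:
    record(7)
for speed in cap:
    speed = factor
num = num - speed % 12

11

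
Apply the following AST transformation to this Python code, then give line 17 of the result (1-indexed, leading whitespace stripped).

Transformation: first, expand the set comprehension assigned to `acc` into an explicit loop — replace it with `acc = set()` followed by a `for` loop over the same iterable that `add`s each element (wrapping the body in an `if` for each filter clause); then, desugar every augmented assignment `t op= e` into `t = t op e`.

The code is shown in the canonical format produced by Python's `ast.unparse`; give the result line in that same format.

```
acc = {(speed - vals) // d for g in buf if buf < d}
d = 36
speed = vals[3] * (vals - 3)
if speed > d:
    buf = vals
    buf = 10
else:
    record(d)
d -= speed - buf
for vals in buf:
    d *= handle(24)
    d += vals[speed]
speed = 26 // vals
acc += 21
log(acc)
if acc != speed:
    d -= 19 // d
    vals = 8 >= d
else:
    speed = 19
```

Transformed code:
acc = set()
for g in buf:
    if buf < d:
        acc.add((speed - vals) // d)
d = 36
speed = vals[3] * (vals - 3)
if speed > d:
    buf = vals
    buf = 10
else:
    record(d)
d = d - (speed - buf)
for vals in buf:
    d = d * handle(24)
    d = d + vals[speed]
speed = 26 // vals
acc = acc + 21
log(acc)
if acc != speed:
    d = d - 19 // d
    vals = 8 >= d
else:
    speed = 19

acc = acc + 21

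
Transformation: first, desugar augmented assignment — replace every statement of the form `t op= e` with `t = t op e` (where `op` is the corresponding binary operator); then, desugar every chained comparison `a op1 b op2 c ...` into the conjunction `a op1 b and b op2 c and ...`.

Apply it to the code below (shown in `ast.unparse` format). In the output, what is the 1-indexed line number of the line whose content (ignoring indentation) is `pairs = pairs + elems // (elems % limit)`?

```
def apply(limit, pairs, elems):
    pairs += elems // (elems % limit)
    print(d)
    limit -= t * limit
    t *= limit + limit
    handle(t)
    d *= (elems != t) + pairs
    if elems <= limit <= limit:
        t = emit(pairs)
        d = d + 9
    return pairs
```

2

Transformed code:
def apply(limit, pairs, elems):
    pairs = pairs + elems // (elems % limit)
    print(d)
    limit = limit - t * limit
    t = t * (limit + limit)
    handle(t)
    d = d * ((elems != t) + pairs)
    if elems <= limit and limit <= limit:
        t = emit(pairs)
        d = d + 9
    return pairs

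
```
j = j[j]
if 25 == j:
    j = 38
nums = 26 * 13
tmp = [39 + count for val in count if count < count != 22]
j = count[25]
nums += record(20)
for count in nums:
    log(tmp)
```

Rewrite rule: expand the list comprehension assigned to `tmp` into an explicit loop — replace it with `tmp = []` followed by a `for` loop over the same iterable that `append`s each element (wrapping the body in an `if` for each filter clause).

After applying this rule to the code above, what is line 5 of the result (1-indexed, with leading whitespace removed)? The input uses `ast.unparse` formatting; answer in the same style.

tmp = []

Transformed code:
j = j[j]
if 25 == j:
    j = 38
nums = 26 * 13
tmp = []
for val in count:
    if count < count != 22:
        tmp.append(39 + count)
j = count[25]
nums += record(20)
for count in nums:
    log(tmp)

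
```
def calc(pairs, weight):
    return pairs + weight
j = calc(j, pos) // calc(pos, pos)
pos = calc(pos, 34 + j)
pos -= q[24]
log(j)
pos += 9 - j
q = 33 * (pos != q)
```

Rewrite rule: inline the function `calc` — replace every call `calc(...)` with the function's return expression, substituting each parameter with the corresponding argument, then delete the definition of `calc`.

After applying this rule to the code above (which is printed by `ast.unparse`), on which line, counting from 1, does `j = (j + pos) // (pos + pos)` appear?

1

Transformed code:
j = (j + pos) // (pos + pos)
pos = pos + (34 + j)
pos -= q[24]
log(j)
pos += 9 - j
q = 33 * (pos != q)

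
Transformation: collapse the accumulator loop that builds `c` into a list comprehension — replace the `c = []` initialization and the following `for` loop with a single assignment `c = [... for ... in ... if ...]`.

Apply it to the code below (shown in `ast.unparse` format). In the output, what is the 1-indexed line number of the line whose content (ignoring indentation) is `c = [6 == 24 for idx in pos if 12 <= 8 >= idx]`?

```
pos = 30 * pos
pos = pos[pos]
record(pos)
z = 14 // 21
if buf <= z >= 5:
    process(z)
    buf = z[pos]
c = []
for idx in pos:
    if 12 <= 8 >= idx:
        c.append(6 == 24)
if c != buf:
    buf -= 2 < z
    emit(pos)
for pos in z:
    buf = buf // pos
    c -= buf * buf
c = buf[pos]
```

Transformed code:
pos = 30 * pos
pos = pos[pos]
record(pos)
z = 14 // 21
if buf <= z >= 5:
    process(z)
    buf = z[pos]
c = [6 == 24 for idx in pos if 12 <= 8 >= idx]
if c != buf:
    buf -= 2 < z
    emit(pos)
for pos in z:
    buf = buf // pos
    c -= buf * buf
c = buf[pos]

8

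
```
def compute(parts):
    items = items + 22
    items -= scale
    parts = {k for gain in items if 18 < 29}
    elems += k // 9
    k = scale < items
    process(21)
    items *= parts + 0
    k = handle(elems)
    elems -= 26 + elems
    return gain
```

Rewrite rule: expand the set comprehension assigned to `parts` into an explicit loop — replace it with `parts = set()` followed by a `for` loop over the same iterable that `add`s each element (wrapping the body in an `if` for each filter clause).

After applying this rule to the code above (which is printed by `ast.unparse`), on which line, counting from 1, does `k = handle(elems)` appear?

12

Transformed code:
def compute(parts):
    items = items + 22
    items -= scale
    parts = set()
    for gain in items:
        if 18 < 29:
            parts.add(k)
    elems += k // 9
    k = scale < items
    process(21)
    items *= parts + 0
    k = handle(elems)
    elems -= 26 + elems
    return gain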